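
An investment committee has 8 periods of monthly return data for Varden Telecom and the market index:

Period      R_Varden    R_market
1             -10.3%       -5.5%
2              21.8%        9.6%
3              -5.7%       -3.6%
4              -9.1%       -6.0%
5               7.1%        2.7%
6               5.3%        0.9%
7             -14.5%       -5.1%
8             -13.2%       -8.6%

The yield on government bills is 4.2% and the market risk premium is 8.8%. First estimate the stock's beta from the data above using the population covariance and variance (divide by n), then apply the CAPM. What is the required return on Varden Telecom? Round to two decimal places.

22.44%

Mean R_i = (-10.3 + 21.8 − 5.7 − 9.1 + 7.1 + 5.3 − 14.5 − 13.2) / 8 = -2.3250%
Mean R_m = (-5.5 + 9.6 − 3.6 − 6.0 + 2.7 + 0.9 − 5.1 − 8.6) / 8 = -1.9500%
Σ(R_i − R̄_i)(R_m − R̄_m) = 516.1900  ⇒  Cov = 516.1900 / 8 = 64.5238
Σ(R_m − R̄_m)² = 249.0200  ⇒  Var(R_m) = 249.0200 / 8 = 31.1275
β = Cov / Var(R_m) = 64.5238 / 31.1275 = 2.0729
E(R) = R_f + β × MRP = 4.2% + 2.0729 × 8.8% = 22.44%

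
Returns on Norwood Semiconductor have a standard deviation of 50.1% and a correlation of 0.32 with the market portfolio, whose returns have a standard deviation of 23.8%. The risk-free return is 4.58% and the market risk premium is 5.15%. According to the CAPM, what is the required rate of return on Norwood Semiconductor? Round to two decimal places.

8.05%

β = ρ × σ_i / σ_m = 0.32 × 50.1% / 23.8% = 0.6736
E(R) = 4.58% + 0.6736 × 5.15% = 8.05%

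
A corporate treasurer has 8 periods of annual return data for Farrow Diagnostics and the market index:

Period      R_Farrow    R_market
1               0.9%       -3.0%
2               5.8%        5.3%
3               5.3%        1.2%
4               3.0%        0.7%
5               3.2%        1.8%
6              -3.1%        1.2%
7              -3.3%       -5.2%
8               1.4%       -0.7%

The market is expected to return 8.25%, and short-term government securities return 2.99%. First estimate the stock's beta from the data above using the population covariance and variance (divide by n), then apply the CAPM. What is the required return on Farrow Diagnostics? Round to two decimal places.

Mean R_i = (0.9 + 5.8 + 5.3 + 3.0 + 3.2 − 3.1 − 3.3 + 1.4) / 8 = 1.6500%
Mean R_m = (-3.0 + 5.3 + 1.2 + 0.7 + 1.8 + 1.2 − 5.2 − 0.7) / 8 = 0.1625%
Σ(R_i − R̄_i)(R_m − R̄_m) = 52.5750  ⇒  Cov = 52.5750 / 8 = 6.5719
Σ(R_m − R̄_m)² = 71.0188  ⇒  Var(R_m) = 71.0188 / 8 = 8.8774
β = Cov / Var(R_m) = 6.5719 / 8.8774 = 0.7403
MRP = 8.25% − 2.99% = 5.26%
E(R) = R_f + β × MRP = 2.99% + 0.7403 × 5.26% = 6.88%

6.88%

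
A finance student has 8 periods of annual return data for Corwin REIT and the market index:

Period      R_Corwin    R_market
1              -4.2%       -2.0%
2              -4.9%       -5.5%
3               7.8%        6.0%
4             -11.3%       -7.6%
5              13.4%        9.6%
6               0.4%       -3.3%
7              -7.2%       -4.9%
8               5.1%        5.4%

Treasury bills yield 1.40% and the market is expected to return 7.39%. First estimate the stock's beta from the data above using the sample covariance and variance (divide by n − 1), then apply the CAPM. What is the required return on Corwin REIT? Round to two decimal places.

Mean R_i = (-4.2 − 4.9 + 7.8 − 11.3 + 13.4 + 0.4 − 7.2 + 5.1) / 8 = -0.1125%
Mean R_m = (-2.0 − 5.5 + 6.0 − 7.6 + 9.6 − 3.3 − 4.9 + 5.4) / 8 = -0.2875%
Σ(R_i − R̄_i)(R_m − R̄_m) = 357.9113  ⇒  Cov = 357.9113 / 7 = 51.1302
Σ(R_m − R̄_m)² = 283.5688  ⇒  Var(R_m) = 283.5688 / 7 = 40.5098
β = Cov / Var(R_m) = 51.1302 / 40.5098 = 1.2622
MRP = 7.39% − 1.40% = 5.99%
E(R) = R_f + β × MRP = 1.40% + 1.2622 × 5.99% = 8.96%

8.96%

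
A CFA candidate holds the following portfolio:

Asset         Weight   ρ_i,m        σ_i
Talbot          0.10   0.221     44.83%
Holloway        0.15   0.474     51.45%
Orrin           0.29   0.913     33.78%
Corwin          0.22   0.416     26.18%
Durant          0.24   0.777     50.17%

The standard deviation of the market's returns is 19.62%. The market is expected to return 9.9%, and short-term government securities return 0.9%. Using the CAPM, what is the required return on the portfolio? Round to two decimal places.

β_Talbot = 0.221 × 44.83% / 19.62% = 0.5050
β_Holloway = 0.474 × 51.45% / 19.62% = 1.2430
β_Orrin = 0.913 × 33.78% / 19.62% = 1.5719
β_Corwin = 0.416 × 26.18% / 19.62% = 0.5551
β_Durant = 0.777 × 50.17% / 19.62% = 1.9869
β_P = Σ w_i β_i = 0.10×0.5050 + 0.15×1.2430 + 0.29×1.5719 + 0.22×0.5551 + 0.24×1.9869 = 1.2918
MRP = 9.9% − 0.9% = 9.00%
E(R_P) = R_f + β_P × MRP = 0.9% + 1.2918 × 9.0% = 12.53%

12.53%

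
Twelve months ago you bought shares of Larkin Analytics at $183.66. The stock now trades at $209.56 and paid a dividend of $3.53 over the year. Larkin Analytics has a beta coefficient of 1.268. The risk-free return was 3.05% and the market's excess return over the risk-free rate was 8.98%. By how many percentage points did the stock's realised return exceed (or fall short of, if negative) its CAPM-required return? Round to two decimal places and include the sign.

+1.59%

Realised HPR = (P1 + D1 − P0) / P0 = (209.56 + 3.53 − 183.66) / 183.66 = 29.43 / 183.66 = 16.0242%
CAPM required = R_f + β·MRP = 3.05% + 1.268 × 8.98% = 14.43664%
α = realised − required = 16.0242% − 14.43664% = +1.59%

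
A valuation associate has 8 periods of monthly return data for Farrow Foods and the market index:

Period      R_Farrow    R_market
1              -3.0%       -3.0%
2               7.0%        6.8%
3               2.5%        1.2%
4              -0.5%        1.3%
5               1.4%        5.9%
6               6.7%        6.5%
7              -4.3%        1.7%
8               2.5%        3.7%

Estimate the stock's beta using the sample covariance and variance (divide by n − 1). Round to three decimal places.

0.953

Mean R_i = (-3.0 + 7.0 + 2.5 − 0.5 + 1.4 + 6.7 − 4.3 + 2.5) / 8 = 1.5375%
Mean R_m = (-3.0 + 6.8 + 1.2 + 1.3 + 5.9 + 6.5 + 1.7 + 3.7) / 8 = 3.0125%
Σ(R_i − R̄_i)(R_m − R̄_m) = 75.6463  ⇒  Cov = 75.6463 / 7 = 10.8066
Σ(R_m − R̄_m)² = 79.4088  ⇒  Var(R_m) = 79.4088 / 7 = 11.3441
β = Cov / Var(R_m) = 10.8066 / 11.3441 = 0.9526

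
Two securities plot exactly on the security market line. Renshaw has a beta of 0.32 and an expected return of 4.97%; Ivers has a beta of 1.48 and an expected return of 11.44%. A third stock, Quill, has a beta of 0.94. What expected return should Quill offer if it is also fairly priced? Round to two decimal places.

8.43%

MRP (SML slope) = (11.44% − 4.97%) / (1.48 − 0.32) = 6.47% / 1.16 = 5.5776%
R_f (intercept) = 4.97% − 0.32 × 5.5776% = 3.1852%
E(R_Quill) = R_f + β × MRP = 3.1852% + 0.94 × 5.5776% = 8.43%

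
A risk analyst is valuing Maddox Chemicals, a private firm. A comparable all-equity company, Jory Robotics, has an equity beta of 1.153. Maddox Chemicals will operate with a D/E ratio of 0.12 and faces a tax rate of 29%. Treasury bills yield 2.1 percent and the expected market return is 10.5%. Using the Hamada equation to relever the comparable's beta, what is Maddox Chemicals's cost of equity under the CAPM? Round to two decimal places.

β_L = β_U × [1 + (1 − t)(D/E)] = 1.153 × [1 + (1 − 0.29) × 0.12]
    = 1.153 × [1 + 0.71 × 0.12] = 1.153 × 1.0852 = 1.2512
MRP = 10.5% − 2.1% = 8.40%
E(R) = R_f + β_L × MRP = 2.1% + 1.2512 × 8.4% = 12.61%

12.61%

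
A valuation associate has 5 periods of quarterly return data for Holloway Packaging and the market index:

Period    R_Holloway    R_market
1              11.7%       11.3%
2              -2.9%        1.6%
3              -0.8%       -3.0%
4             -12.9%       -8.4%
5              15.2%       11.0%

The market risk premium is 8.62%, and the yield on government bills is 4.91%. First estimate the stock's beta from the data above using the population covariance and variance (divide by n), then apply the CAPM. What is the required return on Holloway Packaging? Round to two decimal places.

Mean R_i = (11.7 − 2.9 − 0.8 − 12.9 + 15.2) / 5 = 2.0600%
Mean R_m = (11.3 + 1.6 − 3.0 − 8.4 + 11.0) / 5 = 2.5000%
Σ(R_i − R̄_i)(R_m − R̄_m) = 379.7800  ⇒  Cov = 379.7800 / 5 = 75.9560
Σ(R_m − R̄_m)² = 299.5600  ⇒  Var(R_m) = 299.5600 / 5 = 59.9120
β = Cov / Var(R_m) = 75.9560 / 59.9120 = 1.2678
E(R) = R_f + β × MRP = 4.91% + 1.2678 × 8.62% = 15.84%

15.84%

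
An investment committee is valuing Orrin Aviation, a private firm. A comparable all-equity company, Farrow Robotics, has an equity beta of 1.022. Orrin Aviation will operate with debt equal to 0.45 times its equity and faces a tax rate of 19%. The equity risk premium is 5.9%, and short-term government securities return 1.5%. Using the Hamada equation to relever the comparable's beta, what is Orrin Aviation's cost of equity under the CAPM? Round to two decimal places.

β_L = β_U × [1 + (1 − t)(D/E)] = 1.022 × [1 + (1 − 0.19) × 0.45]
    = 1.022 × [1 + 0.81 × 0.45] = 1.022 × 1.3645 = 1.3945
E(R) = R_f + β_L × MRP = 1.5% + 1.3945 × 5.9% = 9.73%

9.73%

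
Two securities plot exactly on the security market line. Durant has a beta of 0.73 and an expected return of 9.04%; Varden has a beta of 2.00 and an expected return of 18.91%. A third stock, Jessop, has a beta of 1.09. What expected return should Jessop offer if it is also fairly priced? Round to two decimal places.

11.84%

MRP (SML slope) = (18.91% − 9.04%) / (2.00 − 0.73) = 9.87% / 1.27 = 7.7717%
R_f (intercept) = 9.04% − 0.73 × 7.7717% = 3.3667%
E(R_Jessop) = R_f + β × MRP = 3.3667% + 1.09 × 7.7717% = 11.84%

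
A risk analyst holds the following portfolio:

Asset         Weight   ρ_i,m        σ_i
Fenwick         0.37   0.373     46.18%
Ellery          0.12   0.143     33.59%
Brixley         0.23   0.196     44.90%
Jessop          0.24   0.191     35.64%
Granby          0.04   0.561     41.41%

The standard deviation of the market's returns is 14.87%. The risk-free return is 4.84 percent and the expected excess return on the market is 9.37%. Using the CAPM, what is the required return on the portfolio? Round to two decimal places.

β_Fenwick = 0.373 × 46.18% / 14.87% = 1.1584
β_Ellery = 0.143 × 33.59% / 14.87% = 0.3230
β_Brixley = 0.196 × 44.90% / 14.87% = 0.5918
β_Jessop = 0.191 × 35.64% / 14.87% = 0.4578
β_Granby = 0.561 × 41.41% / 14.87% = 1.5623
β_P = Σ w_i β_i = 0.37×1.1584 + 0.12×0.3230 + 0.23×0.5918 + 0.24×0.4578 + 0.04×1.5623 = 0.7758
E(R_P) = R_f + β_P × MRP = 4.84% + 0.7758 × 9.37% = 12.11%

12.11%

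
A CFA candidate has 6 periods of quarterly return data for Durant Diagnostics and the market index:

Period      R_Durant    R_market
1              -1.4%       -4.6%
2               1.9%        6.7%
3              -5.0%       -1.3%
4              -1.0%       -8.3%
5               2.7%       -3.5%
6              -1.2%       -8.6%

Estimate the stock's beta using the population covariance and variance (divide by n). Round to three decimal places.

Mean R_i = (-1.4 + 1.9 − 5.0 − 1.0 + 2.7 − 1.2) / 6 = -0.6667%
Mean R_m = (-4.6 + 6.7 − 1.3 − 8.3 − 3.5 − 8.6) / 6 = -3.2667%
Σ(R_i − R̄_i)(R_m − R̄_m) = 21.7733  ⇒  Cov = 21.7733 / 6 = 3.6289
Σ(R_m − R̄_m)² = 158.8133  ⇒  Var(R_m) = 158.8133 / 6 = 26.4689
β = Cov / Var(R_m) = 3.6289 / 26.4689 = 0.1371

0.137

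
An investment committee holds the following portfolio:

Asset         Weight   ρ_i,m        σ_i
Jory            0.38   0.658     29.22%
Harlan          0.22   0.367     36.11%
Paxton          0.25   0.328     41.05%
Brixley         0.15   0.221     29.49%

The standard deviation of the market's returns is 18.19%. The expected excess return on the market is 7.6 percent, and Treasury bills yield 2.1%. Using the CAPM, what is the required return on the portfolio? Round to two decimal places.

8.19%

β_Jory = 0.658 × 29.22% / 18.19% = 1.0570
β_Harlan = 0.367 × 36.11% / 18.19% = 0.7286
β_Paxton = 0.328 × 41.05% / 18.19% = 0.7402
β_Brixley = 0.221 × 29.49% / 18.19% = 0.3583
β_P = Σ w_i β_i = 0.38×1.0570 + 0.22×0.7286 + 0.25×0.7402 + 0.15×0.3583 = 0.8007
E(R_P) = R_f + β_P × MRP = 2.1% + 0.8007 × 7.6% = 8.19%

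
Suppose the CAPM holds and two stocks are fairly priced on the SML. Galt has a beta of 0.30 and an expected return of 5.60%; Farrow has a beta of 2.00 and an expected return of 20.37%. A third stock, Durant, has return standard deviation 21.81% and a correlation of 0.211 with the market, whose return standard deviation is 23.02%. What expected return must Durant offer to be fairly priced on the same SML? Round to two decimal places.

MRP = (20.37% − 5.60%) / (2.00 − 0.30) = 8.6882%
R_f = 5.60% − 0.30 × 8.6882% = 2.9935%
β_Durant = ρ·σ_i/σ_m = 0.211 × 21.81 / 23.02 = 0.1999
E(R_Durant) = R_f + β × MRP = 2.9935% + 0.1999 × 8.6882% = 4.73%

4.73%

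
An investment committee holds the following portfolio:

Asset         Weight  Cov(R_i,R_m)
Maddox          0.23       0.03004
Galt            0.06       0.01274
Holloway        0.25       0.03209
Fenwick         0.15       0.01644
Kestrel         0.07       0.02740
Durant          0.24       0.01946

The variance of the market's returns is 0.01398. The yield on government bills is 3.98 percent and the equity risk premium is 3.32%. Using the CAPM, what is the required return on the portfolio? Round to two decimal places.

9.86%

β_Maddox = 0.03004 / 0.01398 = 2.1488
β_Galt = 0.01274 / 0.01398 = 0.9113
β_Holloway = 0.03209 / 0.01398 = 2.2954
β_Fenwick = 0.01644 / 0.01398 = 1.1760
β_Kestrel = 0.02740 / 0.01398 = 1.9599
β_Durant = 0.01946 / 0.01398 = 1.3920
β_P = Σ w_i β_i = 0.23×2.1488 + 0.06×0.9113 + 0.25×2.2954 + 0.15×1.1760 + 0.07×1.9599 + 0.24×1.3920 = 1.7704
E(R_P) = R_f + β_P × MRP = 3.98% + 1.7704 × 3.32% = 9.86%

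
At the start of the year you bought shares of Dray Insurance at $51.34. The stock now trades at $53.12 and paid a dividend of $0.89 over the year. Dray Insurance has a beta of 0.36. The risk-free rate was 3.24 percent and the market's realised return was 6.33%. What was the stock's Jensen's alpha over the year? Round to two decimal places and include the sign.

+0.85%

Realised HPR = (P1 + D1 − P0) / P0 = (53.12 + 0.89 − 51.34) / 51.34 = 2.67 / 51.34 = 5.2006%
MRP = 6.33% − 3.24% = 3.09%
CAPM required = R_f + β·MRP = 3.24% + 0.36 × 3.09% = 4.3524%
α = realised − required = 5.2006% − 4.3524% = +0.85%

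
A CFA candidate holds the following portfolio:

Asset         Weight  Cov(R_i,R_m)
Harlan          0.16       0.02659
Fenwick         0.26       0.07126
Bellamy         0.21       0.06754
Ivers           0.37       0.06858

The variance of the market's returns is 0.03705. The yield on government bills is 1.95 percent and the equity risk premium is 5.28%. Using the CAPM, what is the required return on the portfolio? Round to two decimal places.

10.83%

β_Harlan = 0.02659 / 0.03705 = 0.7177
β_Fenwick = 0.07126 / 0.03705 = 1.9233
β_Bellamy = 0.06754 / 0.03705 = 1.8229
β_Ivers = 0.06858 / 0.03705 = 1.8510
β_P = Σ w_i β_i = 0.16×0.7177 + 0.26×1.9233 + 0.21×1.8229 + 0.37×1.8510 = 1.6826
E(R_P) = R_f + β_P × MRP = 1.95% + 1.6826 × 5.28% = 10.83%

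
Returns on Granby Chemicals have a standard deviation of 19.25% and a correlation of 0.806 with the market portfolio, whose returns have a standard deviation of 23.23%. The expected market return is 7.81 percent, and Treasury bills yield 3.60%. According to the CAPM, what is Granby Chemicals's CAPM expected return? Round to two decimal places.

6.41%

β = ρ × σ_i / σ_m = 0.806 × 19.25% / 23.23% = 0.6679
MRP = 7.81% − 3.60% = 4.21%
E(R) = 3.60% + 0.6679 × 4.21% = 6.41%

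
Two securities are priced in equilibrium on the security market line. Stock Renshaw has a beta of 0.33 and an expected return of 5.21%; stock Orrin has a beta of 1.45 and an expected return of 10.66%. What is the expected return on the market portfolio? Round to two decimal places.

Both satisfy E(R) = R_f + β·MRP, so the slope of the SML is
MRP = (10.66% − 5.21%) / (1.45 − 0.33) = 5.45% / 1.12 = 4.8661%
R_f = E(R_Renshaw) − β_Renshaw·MRP = 5.21% − 0.33 × 4.8661% = 3.6042%
E(R_m) = R_f + MRP = 3.6042% + 4.8661% = 8.47%

8.47%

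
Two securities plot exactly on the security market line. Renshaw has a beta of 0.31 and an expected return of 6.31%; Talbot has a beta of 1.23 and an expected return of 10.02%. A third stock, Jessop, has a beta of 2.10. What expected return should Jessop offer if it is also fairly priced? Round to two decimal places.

MRP (SML slope) = (10.02% − 6.31%) / (1.23 − 0.31) = 3.71% / 0.92 = 4.0326%
R_f (intercept) = 6.31% − 0.31 × 4.0326% = 5.0599%
E(R_Jessop) = R_f + β × MRP = 5.0599% + 2.10 × 4.0326% = 13.53%

13.53%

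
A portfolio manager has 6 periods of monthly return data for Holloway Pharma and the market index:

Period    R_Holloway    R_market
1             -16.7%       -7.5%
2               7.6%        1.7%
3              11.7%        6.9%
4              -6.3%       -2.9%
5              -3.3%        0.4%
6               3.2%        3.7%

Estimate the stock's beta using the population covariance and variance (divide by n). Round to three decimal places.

1.945

Mean R_i = (-16.7 + 7.6 + 11.7 − 6.3 − 3.3 + 3.2) / 6 = -0.6333%
Mean R_m = (-7.5 + 1.7 + 6.9 − 2.9 + 0.4 + 3.7) / 6 = 0.3833%
Σ(R_i − R̄_i)(R_m − R̄_m) = 249.1467  ⇒  Cov = 249.1467 / 6 = 41.5245
Σ(R_m − R̄_m)² = 128.1283  ⇒  Var(R_m) = 128.1283 / 6 = 21.3547
β = Cov / Var(R_m) = 41.5245 / 21.3547 = 1.9445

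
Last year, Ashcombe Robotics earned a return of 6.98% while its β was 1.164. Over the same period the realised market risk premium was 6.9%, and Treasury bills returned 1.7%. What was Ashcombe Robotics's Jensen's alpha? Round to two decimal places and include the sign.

-2.75%

CAPM benchmark = R_f + β(R_m − R_f) = 1.7% + 1.164 × 6.9% = 9.7316%
α = actual − benchmark = 6.98% − 9.7316% = -2.75%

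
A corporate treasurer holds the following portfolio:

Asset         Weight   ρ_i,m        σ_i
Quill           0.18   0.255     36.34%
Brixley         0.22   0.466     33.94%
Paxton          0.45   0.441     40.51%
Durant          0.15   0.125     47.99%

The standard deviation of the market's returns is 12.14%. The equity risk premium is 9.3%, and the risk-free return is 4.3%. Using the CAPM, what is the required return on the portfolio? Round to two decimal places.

β_Quill = 0.255 × 36.34% / 12.14% = 0.7633
β_Brixley = 0.466 × 33.94% / 12.14% = 1.3028
β_Paxton = 0.441 × 40.51% / 12.14% = 1.4716
β_Durant = 0.125 × 47.99% / 12.14% = 0.4941
β_P = Σ w_i β_i = 0.18×0.7633 + 0.22×1.3028 + 0.45×1.4716 + 0.15×0.4941 = 1.1603
E(R_P) = R_f + β_P × MRP = 4.3% + 1.1603 × 9.3% = 15.09%

15.09%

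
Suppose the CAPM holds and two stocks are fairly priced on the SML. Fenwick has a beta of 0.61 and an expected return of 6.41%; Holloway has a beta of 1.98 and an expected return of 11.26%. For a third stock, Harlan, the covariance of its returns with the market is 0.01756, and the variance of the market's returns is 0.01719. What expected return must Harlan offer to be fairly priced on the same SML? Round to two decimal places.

MRP = (11.26% − 6.41%) / (1.98 − 0.61) = 3.5401%
R_f = 6.41% − 0.61 × 3.5401% = 4.2505%
β_Harlan = Cov / Var(R_m) = 0.01756 / 0.01719 = 1.0215
E(R_Harlan) = R_f + β × MRP = 4.2505% + 1.0215 × 3.5401% = 7.87%

7.87%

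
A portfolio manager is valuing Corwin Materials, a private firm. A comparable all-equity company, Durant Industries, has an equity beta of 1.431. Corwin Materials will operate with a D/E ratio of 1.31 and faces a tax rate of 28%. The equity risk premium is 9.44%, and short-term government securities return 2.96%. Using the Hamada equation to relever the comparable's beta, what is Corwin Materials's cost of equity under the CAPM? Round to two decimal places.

29.21%

β_L = β_U × [1 + (1 − t)(D/E)] = 1.431 × [1 + (1 − 0.28) × 1.31]
    = 1.431 × [1 + 0.72 × 1.31] = 1.431 × 1.9432 = 2.7807
E(R) = R_f + β_L × MRP = 2.96% + 2.7807 × 9.44% = 29.21%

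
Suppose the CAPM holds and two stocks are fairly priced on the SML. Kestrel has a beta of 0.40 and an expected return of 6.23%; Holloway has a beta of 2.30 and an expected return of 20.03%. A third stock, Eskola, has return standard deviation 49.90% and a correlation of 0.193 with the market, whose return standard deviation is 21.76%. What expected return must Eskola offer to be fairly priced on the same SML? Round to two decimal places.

6.54%

MRP = (20.03% − 6.23%) / (2.30 − 0.40) = 7.2632%
R_f = 6.23% − 0.40 × 7.2632% = 3.3247%
β_Eskola = ρ·σ_i/σ_m = 0.193 × 49.90 / 21.76 = 0.4426
E(R_Eskola) = R_f + β × MRP = 3.3247% + 0.4426 × 7.2632% = 6.54%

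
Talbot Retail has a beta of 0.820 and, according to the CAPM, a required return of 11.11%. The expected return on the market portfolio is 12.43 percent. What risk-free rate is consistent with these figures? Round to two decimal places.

5.10%

E(R) = R_f + β(E(R_m) − R_f) = R_f(1 − β) + β·E(R_m)
11.11% = R_f × (1 − 0.820) + 0.820 × 12.43%
11.11% = R_f × 0.180 + 10.19260%
R_f = (11.11% − 10.19260%) / 0.180 = 5.10%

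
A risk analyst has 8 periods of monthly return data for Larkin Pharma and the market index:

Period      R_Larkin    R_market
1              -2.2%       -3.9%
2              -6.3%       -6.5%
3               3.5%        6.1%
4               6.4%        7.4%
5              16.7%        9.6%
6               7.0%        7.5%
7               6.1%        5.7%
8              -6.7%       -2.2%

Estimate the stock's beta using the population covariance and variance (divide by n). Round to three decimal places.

Mean R_i = (-2.2 − 6.3 + 3.5 + 6.4 + 16.7 + 7.0 + 6.1 − 6.7) / 8 = 3.0625%
Mean R_m = (-3.9 − 6.5 + 6.1 + 7.4 + 9.6 + 7.5 + 5.7 − 2.2) / 8 = 2.9625%
Σ(R_i − R̄_i)(R_m − R̄_m) = 307.9888  ⇒  Cov = 307.9888 / 8 = 38.4986
Σ(R_m − R̄_m)² = 264.9588  ⇒  Var(R_m) = 264.9588 / 8 = 33.1199
β = Cov / Var(R_m) = 38.4986 / 33.1199 = 1.1624

1.162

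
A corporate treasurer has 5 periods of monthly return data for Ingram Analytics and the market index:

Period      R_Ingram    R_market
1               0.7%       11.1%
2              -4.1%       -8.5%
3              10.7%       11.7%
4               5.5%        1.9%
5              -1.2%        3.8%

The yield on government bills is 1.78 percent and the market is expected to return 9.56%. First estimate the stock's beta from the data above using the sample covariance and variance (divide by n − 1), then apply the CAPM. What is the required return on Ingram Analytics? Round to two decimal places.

Mean R_i = (0.7 − 4.1 + 10.7 + 5.5 − 1.2) / 5 = 2.3200%
Mean R_m = (11.1 − 8.5 + 11.7 + 1.9 + 3.8) / 5 = 4.0000%
Σ(R_i − R̄_i)(R_m − R̄_m) = 127.3000  ⇒  Cov = 127.3000 / 4 = 31.8250
Σ(R_m − R̄_m)² = 270.4000  ⇒  Var(R_m) = 270.4000 / 4 = 67.6000
β = Cov / Var(R_m) = 31.8250 / 67.6000 = 0.4708
MRP = 9.56% − 1.78% = 7.78%
E(R) = R_f + β × MRP = 1.78% + 0.4708 × 7.78% = 5.44%

5.44%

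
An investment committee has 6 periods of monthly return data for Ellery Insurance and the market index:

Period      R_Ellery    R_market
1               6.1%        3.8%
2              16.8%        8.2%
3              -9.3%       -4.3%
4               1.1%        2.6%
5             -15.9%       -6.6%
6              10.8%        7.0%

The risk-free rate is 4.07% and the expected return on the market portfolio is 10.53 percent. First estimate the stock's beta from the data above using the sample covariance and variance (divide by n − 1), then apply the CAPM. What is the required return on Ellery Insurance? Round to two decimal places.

17.22%

Mean R_i = (6.1 + 16.8 − 9.3 + 1.1 − 15.9 + 10.8) / 6 = 1.6000%
Mean R_m = (3.8 + 8.2 − 4.3 + 2.6 − 6.6 + 7.0) / 6 = 1.7833%
Σ(R_i − R̄_i)(R_m − R̄_m) = 367.2100  ⇒  Cov = 367.2100 / 5 = 73.4420
Σ(R_m − R̄_m)² = 180.4083  ⇒  Var(R_m) = 180.4083 / 5 = 36.0817
β = Cov / Var(R_m) = 73.4420 / 36.0817 = 2.0354
MRP = 10.53% − 4.07% = 6.46%
E(R) = R_f + β × MRP = 4.07% + 2.0354 × 6.46% = 17.22%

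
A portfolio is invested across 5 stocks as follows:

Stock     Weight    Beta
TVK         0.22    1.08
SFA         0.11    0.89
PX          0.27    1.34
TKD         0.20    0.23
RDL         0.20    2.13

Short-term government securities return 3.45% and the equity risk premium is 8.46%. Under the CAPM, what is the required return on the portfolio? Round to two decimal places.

β_P = Σ w_i β_i = 0.22×1.08 + 0.11×0.89 + 0.27×1.34 + 0.20×0.23 + 0.20×2.13 = 1.1693
E(R_P) = R_f + β_P × MRP = 3.45% + 1.1693 × 8.46% = 13.34%

13.34%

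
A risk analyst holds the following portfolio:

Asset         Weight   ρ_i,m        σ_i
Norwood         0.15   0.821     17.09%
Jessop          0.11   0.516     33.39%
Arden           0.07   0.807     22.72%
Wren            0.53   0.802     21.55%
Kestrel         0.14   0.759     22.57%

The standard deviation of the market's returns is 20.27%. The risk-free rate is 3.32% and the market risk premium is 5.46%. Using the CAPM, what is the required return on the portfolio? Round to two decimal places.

7.86%

β_Norwood = 0.821 × 17.09% / 20.27% = 0.6922
β_Jessop = 0.516 × 33.39% / 20.27% = 0.8500
β_Arden = 0.807 × 22.72% / 20.27% = 0.9045
β_Wren = 0.802 × 21.55% / 20.27% = 0.8526
β_Kestrel = 0.759 × 22.57% / 20.27% = 0.8451
β_P = Σ w_i β_i = 0.15×0.6922 + 0.11×0.8500 + 0.07×0.9045 + 0.53×0.8526 + 0.14×0.8451 = 0.8308
E(R_P) = R_f + β_P × MRP = 3.32% + 0.8308 × 5.46% = 7.86%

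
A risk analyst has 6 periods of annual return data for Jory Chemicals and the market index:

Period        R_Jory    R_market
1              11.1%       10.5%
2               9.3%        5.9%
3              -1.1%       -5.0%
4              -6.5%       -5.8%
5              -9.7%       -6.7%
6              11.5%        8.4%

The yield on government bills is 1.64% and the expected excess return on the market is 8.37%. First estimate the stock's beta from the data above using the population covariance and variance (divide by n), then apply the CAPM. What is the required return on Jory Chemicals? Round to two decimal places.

11.31%

Mean R_i = (11.1 + 9.3 − 1.1 − 6.5 − 9.7 + 11.5) / 6 = 2.4333%
Mean R_m = (10.5 + 5.9 − 5.0 − 5.8 − 6.7 + 8.4) / 6 = 1.2167%
Σ(R_i − R̄_i)(R_m − R̄_m) = 358.4467  ⇒  Cov = 358.4467 / 6 = 59.7411
Σ(R_m − R̄_m)² = 310.2683  ⇒  Var(R_m) = 310.2683 / 6 = 51.7114
β = Cov / Var(R_m) = 59.7411 / 51.7114 = 1.1553
E(R) = R_f + β × MRP = 1.64% + 1.1553 × 8.37% = 11.31%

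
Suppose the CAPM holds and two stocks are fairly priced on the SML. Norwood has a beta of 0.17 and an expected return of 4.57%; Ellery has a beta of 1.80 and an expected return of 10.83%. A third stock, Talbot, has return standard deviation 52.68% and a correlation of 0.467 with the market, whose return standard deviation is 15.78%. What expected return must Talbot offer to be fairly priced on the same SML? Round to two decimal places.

MRP = (10.83% − 4.57%) / (1.80 − 0.17) = 3.8405%
R_f = 4.57% − 0.17 × 3.8405% = 3.9171%
β_Talbot = ρ·σ_i/σ_m = 0.467 × 52.68 / 15.78 = 1.5590
E(R_Talbot) = R_f + β × MRP = 3.9171% + 1.5590 × 3.8405% = 9.90%

9.90%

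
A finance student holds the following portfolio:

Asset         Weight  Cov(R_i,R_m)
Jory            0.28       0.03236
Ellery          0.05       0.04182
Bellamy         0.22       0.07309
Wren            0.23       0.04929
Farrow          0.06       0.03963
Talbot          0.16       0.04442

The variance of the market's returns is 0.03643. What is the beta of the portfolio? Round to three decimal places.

β_Jory = 0.03236 / 0.03643 = 0.8883
β_Ellery = 0.04182 / 0.03643 = 1.1480
β_Bellamy = 0.07309 / 0.03643 = 2.0063
β_Wren = 0.04929 / 0.03643 = 1.3530
β_Farrow = 0.03963 / 0.03643 = 1.0878
β_Talbot = 0.04442 / 0.03643 = 1.2193
β_P = Σ w_i β_i = 0.28×0.8883 + 0.05×1.1480 + 0.22×2.0063 + 0.23×1.3530 + 0.06×1.0878 + 0.16×1.2193 = 1.3191

1.319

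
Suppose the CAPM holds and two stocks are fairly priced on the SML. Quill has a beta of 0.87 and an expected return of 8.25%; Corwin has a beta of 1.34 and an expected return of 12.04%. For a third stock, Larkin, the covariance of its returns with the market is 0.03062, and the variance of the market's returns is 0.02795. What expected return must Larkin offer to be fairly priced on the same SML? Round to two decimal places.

10.07%

MRP = (12.04% − 8.25%) / (1.34 − 0.87) = 8.0638%
R_f = 8.25% − 0.87 × 8.0638% = 1.2345%
β_Larkin = Cov / Var(R_m) = 0.03062 / 0.02795 = 1.0955
E(R_Larkin) = R_f + β × MRP = 1.2345% + 1.0955 × 8.0638% = 10.07%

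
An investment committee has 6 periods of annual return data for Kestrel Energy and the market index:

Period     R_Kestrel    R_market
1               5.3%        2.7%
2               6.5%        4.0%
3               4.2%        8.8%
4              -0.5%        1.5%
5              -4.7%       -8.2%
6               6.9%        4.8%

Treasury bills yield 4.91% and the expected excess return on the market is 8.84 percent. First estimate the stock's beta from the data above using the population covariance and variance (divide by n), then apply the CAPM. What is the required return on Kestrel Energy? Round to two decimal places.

10.79%

Mean R_i = (5.3 + 6.5 + 4.2 − 0.5 − 4.7 + 6.9) / 6 = 2.9500%
Mean R_m = (2.7 + 4.0 + 8.8 + 1.5 − 8.2 + 4.8) / 6 = 2.2667%
Σ(R_i − R̄_i)(R_m − R̄_m) = 108.0600  ⇒  Cov = 108.0600 / 6 = 18.0100
Σ(R_m − R̄_m)² = 162.4333  ⇒  Var(R_m) = 162.4333 / 6 = 27.0722
β = Cov / Var(R_m) = 18.0100 / 27.0722 = 0.6653
E(R) = R_f + β × MRP = 4.91% + 0.6653 × 8.84% = 10.79%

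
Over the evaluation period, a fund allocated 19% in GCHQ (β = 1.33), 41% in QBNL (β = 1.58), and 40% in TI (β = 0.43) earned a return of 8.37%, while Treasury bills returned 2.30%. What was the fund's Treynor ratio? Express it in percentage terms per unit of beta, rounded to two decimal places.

β_P = 0.19×1.33 + 0.41×1.58 + 0.40×0.43 = 1.0725
Treynor = (R_P − R_f) / β_P = (8.37% − 2.30%) / 1.0725 = 6.07% / 1.0725 = 5.66%

5.66%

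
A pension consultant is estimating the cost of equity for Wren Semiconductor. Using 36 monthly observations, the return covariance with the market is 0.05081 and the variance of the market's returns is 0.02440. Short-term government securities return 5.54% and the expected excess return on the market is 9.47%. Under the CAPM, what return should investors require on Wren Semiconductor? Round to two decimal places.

25.26%

β = Cov(R_i, R_m) / Var(R_m) = 0.05081 / 0.02440 = 2.0824
E(R) = R_f + β × MRP = 5.54% + 2.0824 × 9.47% = 25.26%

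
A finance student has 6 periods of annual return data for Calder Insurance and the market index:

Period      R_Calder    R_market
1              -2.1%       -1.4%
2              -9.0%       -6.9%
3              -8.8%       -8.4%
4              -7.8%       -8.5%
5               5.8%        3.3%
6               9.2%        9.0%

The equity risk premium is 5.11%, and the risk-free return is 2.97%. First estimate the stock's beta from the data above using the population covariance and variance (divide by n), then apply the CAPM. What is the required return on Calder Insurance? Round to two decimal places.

Mean R_i = (-2.1 − 9.0 − 8.8 − 7.8 + 5.8 + 9.2) / 6 = -2.1167%
Mean R_m = (-1.4 − 6.9 − 8.4 − 8.5 + 3.3 + 9.0) / 6 = -2.1500%
Σ(R_i − R̄_i)(R_m − R̄_m) = 279.8950  ⇒  Cov = 279.8950 / 6 = 46.6492
Σ(R_m − R̄_m)² = 256.5350  ⇒  Var(R_m) = 256.5350 / 6 = 42.7558
β = Cov / Var(R_m) = 46.6492 / 42.7558 = 1.0911
E(R) = R_f + β × MRP = 2.97% + 1.0911 × 5.11% = 8.55%

8.55%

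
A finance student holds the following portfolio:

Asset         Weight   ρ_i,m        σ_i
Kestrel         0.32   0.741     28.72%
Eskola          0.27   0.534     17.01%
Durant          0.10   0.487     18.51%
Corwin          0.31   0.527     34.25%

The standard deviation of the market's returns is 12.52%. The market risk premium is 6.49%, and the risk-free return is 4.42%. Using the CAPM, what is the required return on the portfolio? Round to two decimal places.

12.59%

β_Kestrel = 0.741 × 28.72% / 12.52% = 1.6998
β_Eskola = 0.534 × 17.01% / 12.52% = 0.7255
β_Durant = 0.487 × 18.51% / 12.52% = 0.7200
β_Corwin = 0.527 × 34.25% / 12.52% = 1.4417
β_P = Σ w_i β_i = 0.32×1.6998 + 0.27×0.7255 + 0.10×0.7200 + 0.31×1.4417 = 1.2587
E(R_P) = R_f + β_P × MRP = 4.42% + 1.2587 × 6.49% = 12.59%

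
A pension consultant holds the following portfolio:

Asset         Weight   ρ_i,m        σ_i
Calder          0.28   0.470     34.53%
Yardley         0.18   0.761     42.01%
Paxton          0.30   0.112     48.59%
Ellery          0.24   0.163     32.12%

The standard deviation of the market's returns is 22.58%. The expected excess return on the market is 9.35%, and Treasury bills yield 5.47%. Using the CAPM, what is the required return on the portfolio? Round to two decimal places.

10.93%

β_Calder = 0.470 × 34.53% / 22.58% = 0.7187
β_Yardley = 0.761 × 42.01% / 22.58% = 1.4158
β_Paxton = 0.112 × 48.59% / 22.58% = 0.2410
β_Ellery = 0.163 × 32.12% / 22.58% = 0.2319
β_P = Σ w_i β_i = 0.28×0.7187 + 0.18×1.4158 + 0.30×0.2410 + 0.24×0.2319 = 0.5840
E(R_P) = R_f + β_P × MRP = 5.47% + 0.5840 × 9.35% = 10.93%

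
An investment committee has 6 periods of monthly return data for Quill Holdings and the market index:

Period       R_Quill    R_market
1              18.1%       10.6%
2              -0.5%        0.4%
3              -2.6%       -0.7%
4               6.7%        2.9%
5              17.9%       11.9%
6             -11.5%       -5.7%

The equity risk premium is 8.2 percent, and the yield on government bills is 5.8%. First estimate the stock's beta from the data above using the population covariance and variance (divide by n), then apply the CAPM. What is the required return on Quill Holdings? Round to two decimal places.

19.91%

Mean R_i = (18.1 − 0.5 − 2.6 + 6.7 + 17.9 − 11.5) / 6 = 4.6833%
Mean R_m = (10.6 + 0.4 − 0.7 + 2.9 + 11.9 − 5.7) / 6 = 3.2333%
Σ(R_i − R̄_i)(R_m − R̄_m) = 400.6133  ⇒  Cov = 400.6133 / 6 = 66.7689
Σ(R_m − R̄_m)² = 232.7933  ⇒  Var(R_m) = 232.7933 / 6 = 38.7989
β = Cov / Var(R_m) = 66.7689 / 38.7989 = 1.7209
E(R) = R_f + β × MRP = 5.8% + 1.7209 × 8.2% = 19.91%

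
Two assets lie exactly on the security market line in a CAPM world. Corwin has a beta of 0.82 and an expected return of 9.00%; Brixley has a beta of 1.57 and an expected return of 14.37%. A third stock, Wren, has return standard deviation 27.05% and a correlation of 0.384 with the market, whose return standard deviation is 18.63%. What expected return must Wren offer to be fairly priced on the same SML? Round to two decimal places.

MRP = (14.37% − 9.00%) / (1.57 − 0.82) = 7.1600%
R_f = 9.00% − 0.82 × 7.1600% = 3.1288%
β_Wren = ρ·σ_i/σ_m = 0.384 × 27.05 / 18.63 = 0.5576
E(R_Wren) = R_f + β × MRP = 3.1288% + 0.5576 × 7.1600% = 7.12%

7.12%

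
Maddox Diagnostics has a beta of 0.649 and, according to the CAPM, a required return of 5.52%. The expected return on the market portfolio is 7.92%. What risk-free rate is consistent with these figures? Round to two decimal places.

E(R) = R_f + β(E(R_m) − R_f) = R_f(1 − β) + β·E(R_m)
5.52% = R_f × (1 − 0.649) + 0.649 × 7.92%
5.52% = R_f × 0.351 + 5.14008%
R_f = (5.52% − 5.14008%) / 0.351 = 1.08%

1.08%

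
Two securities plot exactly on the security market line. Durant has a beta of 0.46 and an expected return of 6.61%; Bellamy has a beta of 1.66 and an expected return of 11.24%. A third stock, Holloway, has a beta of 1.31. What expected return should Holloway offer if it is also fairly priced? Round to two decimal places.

9.89%

MRP (SML slope) = (11.24% − 6.61%) / (1.66 − 0.46) = 4.63% / 1.20 = 3.8583%
R_f (intercept) = 6.61% − 0.46 × 3.8583% = 4.8352%
E(R_Holloway) = R_f + β × MRP = 4.8352% + 1.31 × 3.8583% = 9.89%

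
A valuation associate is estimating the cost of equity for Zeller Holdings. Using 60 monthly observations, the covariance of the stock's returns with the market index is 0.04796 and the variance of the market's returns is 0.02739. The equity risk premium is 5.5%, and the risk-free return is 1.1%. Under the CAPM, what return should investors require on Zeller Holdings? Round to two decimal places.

β = Cov(R_i, R_m) / Var(R_m) = 0.04796 / 0.02739 = 1.7510
E(R) = R_f + β × MRP = 1.1% + 1.7510 × 5.5% = 10.73%

10.73%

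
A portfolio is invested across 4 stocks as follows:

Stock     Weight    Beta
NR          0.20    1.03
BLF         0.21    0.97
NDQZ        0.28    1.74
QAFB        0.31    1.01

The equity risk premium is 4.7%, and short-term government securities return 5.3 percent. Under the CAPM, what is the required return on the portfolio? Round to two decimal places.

β_P = Σ w_i β_i = 0.20×1.03 + 0.21×0.97 + 0.28×1.74 + 0.31×1.01 = 1.2100
E(R_P) = R_f + β_P × MRP = 5.3% + 1.2100 × 4.7% = 10.99%

10.99%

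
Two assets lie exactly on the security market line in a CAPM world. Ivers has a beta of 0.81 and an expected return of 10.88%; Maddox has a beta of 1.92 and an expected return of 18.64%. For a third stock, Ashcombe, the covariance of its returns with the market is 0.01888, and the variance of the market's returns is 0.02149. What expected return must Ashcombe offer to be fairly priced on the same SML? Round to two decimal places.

MRP = (18.64% − 10.88%) / (1.92 − 0.81) = 6.9910%
R_f = 10.88% − 0.81 × 6.9910% = 5.2173%
β_Ashcombe = Cov / Var(R_m) = 0.01888 / 0.02149 = 0.8785
E(R_Ashcombe) = R_f + β × MRP = 5.2173% + 0.8785 × 6.9910% = 11.36%

11.36%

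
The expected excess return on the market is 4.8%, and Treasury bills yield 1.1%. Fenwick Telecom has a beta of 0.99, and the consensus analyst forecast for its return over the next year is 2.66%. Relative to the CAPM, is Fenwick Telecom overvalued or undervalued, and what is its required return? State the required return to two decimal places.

Required return = R_f + β·MRP = 1.1% + 0.99 × 4.8% = 5.85%
Forecast 2.66% < required 5.85% → the stock plots below the SML → overvalued.

Overvalued; required return 5.85%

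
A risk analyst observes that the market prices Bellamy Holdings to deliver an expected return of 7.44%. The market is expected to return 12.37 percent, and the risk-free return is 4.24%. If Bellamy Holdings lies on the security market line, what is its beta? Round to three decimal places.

0.394

MRP = 12.37% − 4.24% = 8.13%
β = (E(R) − R_f) / MRP = (7.44% − 4.24%) / 8.13% = 3.20% / 8.13% = 0.394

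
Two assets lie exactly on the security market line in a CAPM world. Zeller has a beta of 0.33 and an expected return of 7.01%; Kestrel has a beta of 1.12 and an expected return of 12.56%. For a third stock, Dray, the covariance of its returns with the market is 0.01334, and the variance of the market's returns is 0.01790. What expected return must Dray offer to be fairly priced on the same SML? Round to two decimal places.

9.93%

MRP = (12.56% − 7.01%) / (1.12 − 0.33) = 7.0253%
R_f = 7.01% − 0.33 × 7.0253% = 4.6917%
β_Dray = Cov / Var(R_m) = 0.01334 / 0.01790 = 0.7453
E(R_Dray) = R_f + β × MRP = 4.6917% + 0.7453 × 7.0253% = 9.93%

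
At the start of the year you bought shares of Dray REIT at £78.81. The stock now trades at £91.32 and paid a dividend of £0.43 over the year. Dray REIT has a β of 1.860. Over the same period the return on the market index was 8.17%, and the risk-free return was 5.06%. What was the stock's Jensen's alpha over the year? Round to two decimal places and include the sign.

Realised HPR = (P1 + D1 − P0) / P0 = (91.32 + 0.43 − 78.81) / 78.81 = 12.94 / 78.81 = 16.4192%
MRP = 8.17% − 5.06% = 3.11%
CAPM required = R_f + β·MRP = 5.06% + 1.860 × 3.11% = 10.84460%
α = realised − required = 16.4192% − 10.84460% = +5.57%

+5.57%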